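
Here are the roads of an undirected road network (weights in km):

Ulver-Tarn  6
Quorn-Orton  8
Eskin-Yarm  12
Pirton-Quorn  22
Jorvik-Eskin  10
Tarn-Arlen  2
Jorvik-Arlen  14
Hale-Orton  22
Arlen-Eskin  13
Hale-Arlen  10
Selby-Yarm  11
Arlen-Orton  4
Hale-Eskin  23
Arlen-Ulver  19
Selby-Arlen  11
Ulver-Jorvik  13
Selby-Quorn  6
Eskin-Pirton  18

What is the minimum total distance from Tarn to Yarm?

24 km

Shortest distances from Tarn:
Tarn: 0
Arlen: 2  (via Tarn)
Ulver: 6  (via Tarn)
Orton: 6  (via Arlen)
Hale: 12  (via Arlen)
Selby: 13  (via Arlen)
Quorn: 14  (via Orton)
Eskin: 15  (via Arlen)
Jorvik: 16  (via Arlen)
Yarm: 24  (via Selby)
Shortest route: Tarn–Arlen–Selby–Yarm = 24 km.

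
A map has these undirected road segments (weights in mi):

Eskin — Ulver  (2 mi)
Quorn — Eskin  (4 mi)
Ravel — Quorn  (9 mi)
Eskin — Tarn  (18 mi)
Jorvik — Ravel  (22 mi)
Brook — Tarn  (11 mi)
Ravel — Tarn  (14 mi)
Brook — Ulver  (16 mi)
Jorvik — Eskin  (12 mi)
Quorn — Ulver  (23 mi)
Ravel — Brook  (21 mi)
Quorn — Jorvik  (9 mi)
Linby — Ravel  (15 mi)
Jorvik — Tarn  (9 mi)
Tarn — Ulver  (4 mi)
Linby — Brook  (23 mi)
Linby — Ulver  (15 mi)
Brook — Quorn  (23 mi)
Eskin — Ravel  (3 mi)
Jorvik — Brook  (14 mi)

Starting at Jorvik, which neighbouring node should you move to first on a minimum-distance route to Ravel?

Eskin

Candidate routes:
Jorvik - Quorn - Eskin - Ravel: 9+4+3 = 16
Jorvik - Eskin - Ravel: 12+3 = 15
The minimum is 15 mi via Jorvik - Eskin - Ravel.
So from Jorvik the first move is to Eskin.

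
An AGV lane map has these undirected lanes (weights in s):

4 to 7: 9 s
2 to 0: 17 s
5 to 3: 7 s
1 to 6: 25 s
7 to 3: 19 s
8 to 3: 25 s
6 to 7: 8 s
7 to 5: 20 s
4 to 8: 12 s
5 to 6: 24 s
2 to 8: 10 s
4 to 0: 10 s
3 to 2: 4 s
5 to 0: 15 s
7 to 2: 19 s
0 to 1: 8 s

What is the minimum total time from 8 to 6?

Candidate routes:
8 → 2 → 3 → 7 → 6: 10+4+19+8 = 41
8 → 4 → 7 → 6: 12+9+8 = 29
8 → 2 → 7 → 6: 10+19+8 = 37
Cheapest is 8 → 4 → 7 → 6 at 29 s.

29 s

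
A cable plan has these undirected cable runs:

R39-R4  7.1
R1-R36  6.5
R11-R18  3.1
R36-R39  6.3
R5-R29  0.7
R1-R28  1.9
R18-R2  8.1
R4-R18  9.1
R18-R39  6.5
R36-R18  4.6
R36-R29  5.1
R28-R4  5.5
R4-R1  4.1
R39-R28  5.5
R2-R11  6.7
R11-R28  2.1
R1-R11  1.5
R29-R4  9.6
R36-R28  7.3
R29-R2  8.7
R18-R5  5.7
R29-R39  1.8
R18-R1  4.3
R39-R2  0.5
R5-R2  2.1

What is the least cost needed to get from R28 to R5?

8

Enumerating some paths:
R28–R39–R2–R5: 5.5+0.5+2.1 = 8.1
R28–R39–R29–R5: 5.5+1.8+0.7 = 8
The minimum is 8 via R28–R39–R29–R5.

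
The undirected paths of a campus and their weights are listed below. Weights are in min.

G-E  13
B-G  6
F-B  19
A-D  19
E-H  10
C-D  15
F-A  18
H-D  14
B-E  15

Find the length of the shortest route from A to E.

Candidate routes:
A → D → H → E: 19+14+10 = 43
A → F → B → E: 18+19+15 = 52
Cheapest is A → D → H → E at 43 min.

43 min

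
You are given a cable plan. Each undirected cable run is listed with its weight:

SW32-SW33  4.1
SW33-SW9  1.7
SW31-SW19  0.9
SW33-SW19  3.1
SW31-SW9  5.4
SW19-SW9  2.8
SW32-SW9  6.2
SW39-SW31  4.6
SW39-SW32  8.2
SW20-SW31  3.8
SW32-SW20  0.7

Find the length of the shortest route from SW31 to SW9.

Candidate routes:
SW31 → SW19 → SW9: 0.9+2.8 = 3.7
SW31 → SW9: 5.4 = 5.4
The minimum is 3.7 via SW31 → SW19 → SW9.

3.7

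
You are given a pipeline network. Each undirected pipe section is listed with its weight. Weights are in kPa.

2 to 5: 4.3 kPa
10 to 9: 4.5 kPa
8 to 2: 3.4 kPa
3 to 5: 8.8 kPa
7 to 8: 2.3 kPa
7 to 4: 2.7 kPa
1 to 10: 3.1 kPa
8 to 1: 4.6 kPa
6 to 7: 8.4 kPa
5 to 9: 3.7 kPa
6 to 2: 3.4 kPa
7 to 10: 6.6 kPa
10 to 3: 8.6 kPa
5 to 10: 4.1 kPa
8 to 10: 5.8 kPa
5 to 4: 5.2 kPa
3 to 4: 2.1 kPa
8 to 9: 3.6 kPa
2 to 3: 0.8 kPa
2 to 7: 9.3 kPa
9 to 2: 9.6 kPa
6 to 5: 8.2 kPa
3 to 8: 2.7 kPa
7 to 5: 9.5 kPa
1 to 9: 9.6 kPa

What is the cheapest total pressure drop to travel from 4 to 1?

Shortest distances from 4:
4: 0
3: 2.1  (via 4)
7: 2.7  (via 4)
2: 2.9  (via 3)
8: 4.8  (via 3)
5: 5.2  (via 4)
6: 6.3  (via 2)
9: 8.4  (via 8)
10: 9.3  (via 7)
1: 9.4  (via 8)
Shortest route: 4 → 3 → 8 → 1 = 9.4 kPa.

9.4 kPa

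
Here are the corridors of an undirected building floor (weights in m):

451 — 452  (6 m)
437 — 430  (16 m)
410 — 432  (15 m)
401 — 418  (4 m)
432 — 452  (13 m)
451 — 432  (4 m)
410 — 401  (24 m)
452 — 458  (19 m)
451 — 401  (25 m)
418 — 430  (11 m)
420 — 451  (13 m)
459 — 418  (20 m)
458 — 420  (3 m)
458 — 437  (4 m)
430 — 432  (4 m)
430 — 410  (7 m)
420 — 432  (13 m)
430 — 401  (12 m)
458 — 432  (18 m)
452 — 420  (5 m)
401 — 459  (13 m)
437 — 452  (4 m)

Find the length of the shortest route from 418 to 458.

31 m

Enumerating some paths:
418 → 430 → 437 → 458: 11+16+4 = 31
418 → 430 → 432 → 458: 11+4+18 = 33
Cheapest is 418 → 430 → 437 → 458 at 31 m.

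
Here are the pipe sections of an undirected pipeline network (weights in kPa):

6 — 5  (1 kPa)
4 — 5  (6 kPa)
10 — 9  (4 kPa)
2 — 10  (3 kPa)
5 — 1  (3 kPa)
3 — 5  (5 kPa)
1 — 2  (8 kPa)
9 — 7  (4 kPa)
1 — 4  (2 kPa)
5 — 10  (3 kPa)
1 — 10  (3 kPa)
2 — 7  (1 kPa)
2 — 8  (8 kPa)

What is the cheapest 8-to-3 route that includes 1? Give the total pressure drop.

Best 8 to 1: 8 → 2 → 10 → 1 costing 14
Shortest 1→3: 1 → 5 → 3 = 8
Total via 1: 14 + 8 = 22 kPa.

22 kPa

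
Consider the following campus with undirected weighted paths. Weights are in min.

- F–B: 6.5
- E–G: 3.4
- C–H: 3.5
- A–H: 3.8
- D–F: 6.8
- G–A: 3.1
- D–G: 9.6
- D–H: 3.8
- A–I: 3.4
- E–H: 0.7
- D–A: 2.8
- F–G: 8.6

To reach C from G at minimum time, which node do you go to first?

E

Compare a few routes:
G–A–D–H–C: 3.1+2.8+3.8+3.5 = 13.2
G–D–H–C: 9.6+3.8+3.5 = 16.9
G–A–H–C: 3.1+3.8+3.5 = 10.4
G–E–H–C: 3.4+0.7+3.5 = 7.6
The minimum is 7.6 min via G–E–H–C.
So from G the first move is to E.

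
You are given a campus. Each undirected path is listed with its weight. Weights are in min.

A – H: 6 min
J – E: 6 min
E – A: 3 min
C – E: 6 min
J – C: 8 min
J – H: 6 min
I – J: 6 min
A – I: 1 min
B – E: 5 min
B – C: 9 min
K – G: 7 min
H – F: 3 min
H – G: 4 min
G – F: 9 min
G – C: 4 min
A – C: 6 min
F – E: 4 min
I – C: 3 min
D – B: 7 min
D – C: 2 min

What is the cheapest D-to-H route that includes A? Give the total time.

Shortest D→A: D → C → I → A = 6
Shortest A→H: A → H = 6
Total via A: 6 + 6 = 12 min.

12 min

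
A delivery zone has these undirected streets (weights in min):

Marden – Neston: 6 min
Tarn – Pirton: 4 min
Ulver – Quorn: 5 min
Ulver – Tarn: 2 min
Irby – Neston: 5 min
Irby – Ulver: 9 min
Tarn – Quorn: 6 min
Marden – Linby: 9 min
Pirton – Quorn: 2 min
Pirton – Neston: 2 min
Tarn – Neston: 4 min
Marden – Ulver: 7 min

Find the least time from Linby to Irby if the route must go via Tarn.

27 min

Shortest Linby→Tarn: Linby → Marden → Ulver → Tarn = 18
Shortest Tarn→Irby: Tarn → Neston → Irby = 9
Total via Tarn: 18 + 9 = 27 min.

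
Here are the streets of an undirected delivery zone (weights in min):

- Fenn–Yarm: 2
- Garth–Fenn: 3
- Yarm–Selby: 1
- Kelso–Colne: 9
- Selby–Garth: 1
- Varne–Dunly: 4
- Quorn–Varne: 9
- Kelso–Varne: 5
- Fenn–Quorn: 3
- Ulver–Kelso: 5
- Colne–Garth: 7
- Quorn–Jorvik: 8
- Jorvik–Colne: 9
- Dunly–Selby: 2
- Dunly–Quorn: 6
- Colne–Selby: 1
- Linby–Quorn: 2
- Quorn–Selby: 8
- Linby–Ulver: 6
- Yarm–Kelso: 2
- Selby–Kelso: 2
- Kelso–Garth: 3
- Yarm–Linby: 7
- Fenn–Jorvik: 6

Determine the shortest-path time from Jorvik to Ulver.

Shortest distances from Jorvik:
Jorvik: 0
Fenn: 6  (via Jorvik)
Quorn: 8  (via Jorvik)
Yarm: 8  (via Fenn)
Garth: 9  (via Fenn)
Selby: 9  (via Yarm)
Colne: 9  (via Jorvik)
Kelso: 10  (via Yarm)
Linby: 10  (via Quorn)
Dunly: 11  (via Selby)
Varne: 15  (via Kelso)
Ulver: 15  (via Kelso)
Shortest route: Jorvik → Fenn → Yarm → Kelso → Ulver = 15 min.

15 min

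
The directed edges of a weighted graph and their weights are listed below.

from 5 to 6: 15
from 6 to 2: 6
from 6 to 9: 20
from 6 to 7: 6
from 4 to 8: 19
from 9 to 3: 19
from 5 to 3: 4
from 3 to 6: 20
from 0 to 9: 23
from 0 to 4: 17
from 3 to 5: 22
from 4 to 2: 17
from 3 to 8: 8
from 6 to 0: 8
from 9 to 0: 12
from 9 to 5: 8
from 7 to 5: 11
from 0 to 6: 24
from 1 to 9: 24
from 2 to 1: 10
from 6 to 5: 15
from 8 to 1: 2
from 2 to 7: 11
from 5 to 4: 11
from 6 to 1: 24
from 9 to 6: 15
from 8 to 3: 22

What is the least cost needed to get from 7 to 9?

Settle nodes by increasing distance from 7:
7: 0
5: 11  (via 7)
3: 15  (via 5)
4: 22  (via 5)
8: 23  (via 3)
1: 25  (via 8)
6: 26  (via 5)
2: 32  (via 6)
0: 34  (via 6)
9: 46  (via 6)
Shortest route: 7–5–6–9 = 46.

46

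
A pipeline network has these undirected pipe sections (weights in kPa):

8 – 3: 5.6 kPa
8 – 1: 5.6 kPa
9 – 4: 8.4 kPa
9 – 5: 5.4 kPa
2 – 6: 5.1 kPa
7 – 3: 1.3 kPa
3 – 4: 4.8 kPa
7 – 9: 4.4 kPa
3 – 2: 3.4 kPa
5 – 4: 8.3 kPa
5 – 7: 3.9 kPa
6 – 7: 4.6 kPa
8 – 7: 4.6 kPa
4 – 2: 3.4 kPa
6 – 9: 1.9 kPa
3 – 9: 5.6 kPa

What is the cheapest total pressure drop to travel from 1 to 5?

14.1 kPa

Candidate routes:
1 - 8 - 3 - 7 - 5: 5.6+5.6+1.3+3.9 = 16.4
1 - 8 - 7 - 9 - 5: 5.6+4.6+4.4+5.4 = 20
1 - 8 - 7 - 5: 5.6+4.6+3.9 = 14.1
The minimum is 14.1 kPa via 1 - 8 - 7 - 5.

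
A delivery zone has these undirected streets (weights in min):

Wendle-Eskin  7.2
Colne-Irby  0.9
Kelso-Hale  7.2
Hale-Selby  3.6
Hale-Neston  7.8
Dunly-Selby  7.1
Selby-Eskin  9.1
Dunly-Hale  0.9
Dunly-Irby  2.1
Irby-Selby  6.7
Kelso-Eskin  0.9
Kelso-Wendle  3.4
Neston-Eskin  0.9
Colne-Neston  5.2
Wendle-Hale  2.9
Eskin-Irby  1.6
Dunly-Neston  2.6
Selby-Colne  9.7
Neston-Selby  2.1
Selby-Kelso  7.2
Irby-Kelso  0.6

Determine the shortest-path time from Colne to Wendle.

Compare a few routes:
Colne–Irby–Kelso–Wendle: 0.9+0.6+3.4 = 4.9
Colne–Irby–Dunly–Hale–Wendle: 0.9+2.1+0.9+2.9 = 6.8
Colne–Irby–Eskin–Kelso–Wendle: 0.9+1.6+0.9+3.4 = 6.8
The minimum is 4.9 min via Colne–Irby–Kelso–Wendle.

4.9 min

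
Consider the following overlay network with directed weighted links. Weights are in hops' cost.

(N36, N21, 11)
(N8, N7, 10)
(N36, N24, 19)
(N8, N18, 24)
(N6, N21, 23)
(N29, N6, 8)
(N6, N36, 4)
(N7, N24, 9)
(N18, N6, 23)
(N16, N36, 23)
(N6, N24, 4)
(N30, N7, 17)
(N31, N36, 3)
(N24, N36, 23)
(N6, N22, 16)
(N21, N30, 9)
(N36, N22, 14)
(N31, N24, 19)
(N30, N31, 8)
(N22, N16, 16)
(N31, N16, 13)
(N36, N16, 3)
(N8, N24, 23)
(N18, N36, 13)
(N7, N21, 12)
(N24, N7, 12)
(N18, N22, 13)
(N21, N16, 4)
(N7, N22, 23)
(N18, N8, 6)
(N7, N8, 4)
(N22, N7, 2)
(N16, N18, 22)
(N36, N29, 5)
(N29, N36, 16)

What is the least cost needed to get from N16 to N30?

Settle nodes by increasing distance from N16:
N16: 0
N18: 22  (via N16)
N36: 23  (via N16)
N8: 28  (via N18)
N29: 28  (via N36)
N21: 34  (via N36)
N22: 35  (via N18)
N6: 36  (via N29)
N7: 37  (via N22)
N24: 40  (via N6)
N30: 43  (via N21)
Shortest route: N16 → N36 → N21 → N30 = 43 hops' cost.

43 hops' cost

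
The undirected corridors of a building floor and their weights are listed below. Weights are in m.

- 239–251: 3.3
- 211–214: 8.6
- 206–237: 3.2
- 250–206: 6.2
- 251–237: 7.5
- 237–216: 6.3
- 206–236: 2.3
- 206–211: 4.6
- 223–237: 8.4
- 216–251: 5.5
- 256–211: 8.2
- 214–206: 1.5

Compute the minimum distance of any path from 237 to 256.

Enumerating some paths:
237–206–211–256: 3.2+4.6+8.2 = 16
237–206–214–211–256: 3.2+1.5+8.6+8.2 = 21.5
The minimum is 16 m via 237–206–211–256.

16 m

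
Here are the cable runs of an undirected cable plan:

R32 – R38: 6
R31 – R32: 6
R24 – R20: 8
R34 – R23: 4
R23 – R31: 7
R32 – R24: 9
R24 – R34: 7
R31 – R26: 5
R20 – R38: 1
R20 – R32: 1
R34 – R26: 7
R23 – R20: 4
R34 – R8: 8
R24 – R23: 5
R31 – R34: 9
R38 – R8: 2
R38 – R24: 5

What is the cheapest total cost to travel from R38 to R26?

13

Candidate routes:
R38 - R20 - R32 - R31 - R26: 1+1+6+5 = 13
R38 - R20 - R23 - R34 - R26: 1+4+4+7 = 16
Cheapest is R38 - R20 - R32 - R31 - R26 at 13.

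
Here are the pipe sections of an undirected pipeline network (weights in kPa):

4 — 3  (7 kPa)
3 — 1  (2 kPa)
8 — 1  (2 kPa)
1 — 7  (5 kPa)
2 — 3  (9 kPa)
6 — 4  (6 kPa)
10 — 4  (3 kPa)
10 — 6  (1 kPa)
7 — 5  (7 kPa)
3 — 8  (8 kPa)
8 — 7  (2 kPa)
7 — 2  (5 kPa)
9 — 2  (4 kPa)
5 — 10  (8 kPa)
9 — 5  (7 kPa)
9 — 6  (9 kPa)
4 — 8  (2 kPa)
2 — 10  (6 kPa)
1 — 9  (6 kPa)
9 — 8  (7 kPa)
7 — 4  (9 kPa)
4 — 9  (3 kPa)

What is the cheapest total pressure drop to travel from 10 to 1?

7 kPa

Enumerating some paths:
10–4–9–1: 3+3+6 = 12
10–4–3–1: 3+7+2 = 12
10–6–4–8–1: 1+6+2+2 = 11
10–4–8–1: 3+2+2 = 7
Cheapest is 10–4–8–1 at 7 kPa.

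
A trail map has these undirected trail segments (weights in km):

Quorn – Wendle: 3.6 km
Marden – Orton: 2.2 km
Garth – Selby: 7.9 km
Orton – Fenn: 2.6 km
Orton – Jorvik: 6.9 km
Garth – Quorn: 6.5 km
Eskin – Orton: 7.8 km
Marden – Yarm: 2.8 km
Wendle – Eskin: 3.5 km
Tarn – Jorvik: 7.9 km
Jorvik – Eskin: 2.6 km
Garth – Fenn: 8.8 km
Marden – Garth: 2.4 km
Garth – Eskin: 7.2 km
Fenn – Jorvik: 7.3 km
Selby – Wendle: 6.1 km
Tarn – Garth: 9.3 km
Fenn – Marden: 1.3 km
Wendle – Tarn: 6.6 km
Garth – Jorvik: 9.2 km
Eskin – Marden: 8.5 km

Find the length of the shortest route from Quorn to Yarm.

Shortest distances from Quorn:
Quorn: 0
Wendle: 3.6  (via Quorn)
Garth: 6.5  (via Quorn)
Eskin: 7.1  (via Wendle)
Marden: 8.9  (via Garth)
Jorvik: 9.7  (via Eskin)
Selby: 9.7  (via Wendle)
Fenn: 10.2  (via Marden)
Tarn: 10.2  (via Wendle)
Orton: 11.1  (via Marden)
Yarm: 11.7  (via Marden)
Shortest route: Quorn → Garth → Marden → Yarm = 11.7 km.

11.7 km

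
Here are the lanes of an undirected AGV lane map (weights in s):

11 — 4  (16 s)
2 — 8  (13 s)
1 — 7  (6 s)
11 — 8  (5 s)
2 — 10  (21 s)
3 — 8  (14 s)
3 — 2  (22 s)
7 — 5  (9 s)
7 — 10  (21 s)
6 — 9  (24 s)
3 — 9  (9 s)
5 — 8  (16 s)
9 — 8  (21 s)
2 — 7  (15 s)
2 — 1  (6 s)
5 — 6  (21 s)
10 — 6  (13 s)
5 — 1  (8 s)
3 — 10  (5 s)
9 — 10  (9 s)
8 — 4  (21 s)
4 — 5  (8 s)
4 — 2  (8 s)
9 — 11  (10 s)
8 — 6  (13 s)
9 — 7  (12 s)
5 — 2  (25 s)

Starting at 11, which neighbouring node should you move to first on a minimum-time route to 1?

8

Candidate routes:
11 - 9 - 7 - 1: 10+12+6 = 28
11 - 8 - 5 - 1: 5+16+8 = 29
11 - 8 - 2 - 1: 5+13+6 = 24
11 - 4 - 2 - 1: 16+8+6 = 30
Cheapest is 11 - 8 - 2 - 1 at 24 s.
So from 11 the first move is to 8.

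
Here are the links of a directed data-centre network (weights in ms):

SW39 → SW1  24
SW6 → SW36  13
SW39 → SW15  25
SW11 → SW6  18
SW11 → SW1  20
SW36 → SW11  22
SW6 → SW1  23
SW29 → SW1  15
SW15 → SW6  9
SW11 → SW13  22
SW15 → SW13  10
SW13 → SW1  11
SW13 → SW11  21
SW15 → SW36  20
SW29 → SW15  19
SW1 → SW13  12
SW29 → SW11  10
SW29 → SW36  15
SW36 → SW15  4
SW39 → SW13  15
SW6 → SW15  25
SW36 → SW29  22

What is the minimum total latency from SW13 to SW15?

56 ms

Compare a few routes:
SW13 - SW11 - SW6 - SW36 - SW15: 21+18+13+4 = 56
SW13 - SW11 - SW6 - SW15: 21+18+25 = 64
SW13 - SW11 - SW6 - SW36 - SW29 - SW15: 21+18+13+22+19 = 93
The minimum is 56 ms via SW13 - SW11 - SW6 - SW36 - SW15.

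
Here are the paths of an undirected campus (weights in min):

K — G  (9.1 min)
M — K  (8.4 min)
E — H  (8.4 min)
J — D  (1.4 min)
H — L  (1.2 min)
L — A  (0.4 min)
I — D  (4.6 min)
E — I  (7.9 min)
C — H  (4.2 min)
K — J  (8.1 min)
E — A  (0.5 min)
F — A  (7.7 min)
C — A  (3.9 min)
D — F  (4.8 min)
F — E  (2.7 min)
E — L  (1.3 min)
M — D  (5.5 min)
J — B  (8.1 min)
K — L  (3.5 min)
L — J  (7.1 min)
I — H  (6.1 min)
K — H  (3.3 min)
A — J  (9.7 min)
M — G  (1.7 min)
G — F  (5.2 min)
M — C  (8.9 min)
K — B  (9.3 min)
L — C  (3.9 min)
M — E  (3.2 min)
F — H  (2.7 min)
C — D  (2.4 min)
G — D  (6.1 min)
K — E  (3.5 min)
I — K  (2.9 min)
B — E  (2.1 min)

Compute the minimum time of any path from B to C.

6.5 min

Compare a few routes:
B–E–A–C: 2.1+0.5+3.9 = 6.5
B–E–A–L–C: 2.1+0.5+0.4+3.9 = 6.9
Cheapest is B–E–A–C at 6.5 min.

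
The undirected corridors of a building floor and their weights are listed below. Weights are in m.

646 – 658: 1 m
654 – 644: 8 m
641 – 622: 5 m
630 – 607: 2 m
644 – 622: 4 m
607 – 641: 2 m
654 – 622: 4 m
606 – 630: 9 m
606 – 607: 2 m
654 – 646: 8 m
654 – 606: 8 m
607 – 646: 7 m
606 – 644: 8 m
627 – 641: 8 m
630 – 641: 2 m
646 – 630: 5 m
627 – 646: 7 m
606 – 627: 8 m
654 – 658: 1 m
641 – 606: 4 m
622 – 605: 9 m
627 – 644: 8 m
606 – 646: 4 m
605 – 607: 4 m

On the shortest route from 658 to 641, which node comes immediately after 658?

646

Enumerating some paths:
658 - 646 - 630 - 641: 1+5+2 = 8
658 - 646 - 606 - 607 - 641: 1+4+2+2 = 9
The minimum is 8 m via 658 - 646 - 630 - 641.
So from 658 the first move is to 646.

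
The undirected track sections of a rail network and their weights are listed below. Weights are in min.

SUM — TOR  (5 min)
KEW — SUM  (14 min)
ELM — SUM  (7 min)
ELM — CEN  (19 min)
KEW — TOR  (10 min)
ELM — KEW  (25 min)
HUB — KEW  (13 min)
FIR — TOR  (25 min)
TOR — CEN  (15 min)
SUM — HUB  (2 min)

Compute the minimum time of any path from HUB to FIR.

32 min

Settle nodes by increasing distance from HUB:
HUB: 0
SUM: 2  (via HUB)
TOR: 7  (via SUM)
ELM: 9  (via SUM)
KEW: 13  (via HUB)
CEN: 22  (via TOR)
FIR: 32  (via TOR)
Shortest route: HUB–SUM–TOR–FIR = 32 min.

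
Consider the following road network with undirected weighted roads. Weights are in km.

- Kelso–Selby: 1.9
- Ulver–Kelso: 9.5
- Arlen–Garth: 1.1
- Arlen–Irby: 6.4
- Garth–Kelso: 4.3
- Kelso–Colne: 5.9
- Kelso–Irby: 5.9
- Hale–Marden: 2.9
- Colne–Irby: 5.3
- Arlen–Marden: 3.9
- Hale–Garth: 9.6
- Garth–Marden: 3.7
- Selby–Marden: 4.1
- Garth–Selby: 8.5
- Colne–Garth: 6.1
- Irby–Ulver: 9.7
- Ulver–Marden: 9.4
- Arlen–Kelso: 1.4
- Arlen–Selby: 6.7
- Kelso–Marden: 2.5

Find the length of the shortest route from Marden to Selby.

4.1 km

Settle nodes by increasing distance from Marden:
Marden: 0
Kelso: 2.5  (via Marden)
Hale: 2.9  (via Marden)
Garth: 3.7  (via Marden)
Arlen: 3.9  (via Marden)
Selby: 4.1  (via Marden)
Shortest route: Marden → Selby = 4.1 km.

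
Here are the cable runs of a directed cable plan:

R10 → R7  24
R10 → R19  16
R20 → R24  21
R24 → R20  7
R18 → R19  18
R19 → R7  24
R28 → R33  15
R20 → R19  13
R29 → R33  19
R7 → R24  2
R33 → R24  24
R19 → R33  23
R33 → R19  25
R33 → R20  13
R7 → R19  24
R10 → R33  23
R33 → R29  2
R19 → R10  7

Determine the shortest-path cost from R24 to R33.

43

Running Dijkstra from R24:
R24: 0
R20: 7  (via R24)
R19: 20  (via R20)
R10: 27  (via R19)
R33: 43  (via R19)
Shortest route: R24 → R20 → R19 → R33 = 43.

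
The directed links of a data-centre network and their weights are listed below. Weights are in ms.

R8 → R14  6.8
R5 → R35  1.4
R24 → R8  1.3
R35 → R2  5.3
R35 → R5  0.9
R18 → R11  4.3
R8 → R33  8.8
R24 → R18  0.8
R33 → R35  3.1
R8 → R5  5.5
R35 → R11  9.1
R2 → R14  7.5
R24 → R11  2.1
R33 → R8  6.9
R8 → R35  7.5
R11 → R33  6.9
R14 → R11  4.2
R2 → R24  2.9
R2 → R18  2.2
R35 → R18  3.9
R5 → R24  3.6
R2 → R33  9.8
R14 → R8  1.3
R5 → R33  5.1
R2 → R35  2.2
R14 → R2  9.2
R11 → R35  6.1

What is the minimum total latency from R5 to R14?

11.7 ms

Shortest distances from R5:
R5: 0
R35: 1.4  (via R5)
R24: 3.6  (via R5)
R18: 4.4  (via R24)
R8: 4.9  (via R24)
R33: 5.1  (via R5)
R11: 5.7  (via R24)
R2: 6.7  (via R35)
R14: 11.7  (via R8)
Shortest route: R5 → R24 → R8 → R14 = 11.7 ms.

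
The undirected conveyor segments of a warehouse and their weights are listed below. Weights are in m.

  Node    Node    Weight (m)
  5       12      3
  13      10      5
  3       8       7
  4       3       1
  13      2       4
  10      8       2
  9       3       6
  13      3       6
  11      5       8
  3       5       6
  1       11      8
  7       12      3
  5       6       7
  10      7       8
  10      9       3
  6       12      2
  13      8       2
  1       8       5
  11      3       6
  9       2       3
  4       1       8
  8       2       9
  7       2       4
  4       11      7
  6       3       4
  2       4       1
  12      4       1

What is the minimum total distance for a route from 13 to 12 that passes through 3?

8 m

Best 13 to 3: 13 → 3 costing 6
Best 3 to 12: 3 → 4 → 12 costing 2
Total via 3: 6 + 2 = 8 m.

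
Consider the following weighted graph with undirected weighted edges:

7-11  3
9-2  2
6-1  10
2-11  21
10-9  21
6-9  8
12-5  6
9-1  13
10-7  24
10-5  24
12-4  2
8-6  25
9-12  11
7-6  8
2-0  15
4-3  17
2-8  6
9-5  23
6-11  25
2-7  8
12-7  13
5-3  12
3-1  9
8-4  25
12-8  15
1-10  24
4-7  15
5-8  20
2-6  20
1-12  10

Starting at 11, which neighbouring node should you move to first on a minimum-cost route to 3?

Candidate routes:
11–7–6–1–3: 3+8+10+9 = 30
11–7–4–3: 3+15+17 = 35
11–7–2–9–1–3: 3+8+2+13+9 = 35
11–7–12–5–3: 3+13+6+12 = 34
The minimum is 30 via 11–7–6–1–3.
So from 11 the first move is to 7.

7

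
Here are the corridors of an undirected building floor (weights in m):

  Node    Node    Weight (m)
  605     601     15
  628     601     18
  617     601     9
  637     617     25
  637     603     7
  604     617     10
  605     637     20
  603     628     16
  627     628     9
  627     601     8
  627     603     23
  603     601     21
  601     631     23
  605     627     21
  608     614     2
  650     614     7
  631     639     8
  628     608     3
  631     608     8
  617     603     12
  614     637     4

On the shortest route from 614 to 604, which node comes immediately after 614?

637

Compare a few routes:
614–608–628–601–617–604: 2+3+18+9+10 = 42
614–637–603–617–604: 4+7+12+10 = 33
614–608–628–627–601–617–604: 2+3+9+8+9+10 = 41
614–637–617–604: 4+25+10 = 39
Cheapest is 614–637–603–617–604 at 33 m.
So from 614 the first move is to 637.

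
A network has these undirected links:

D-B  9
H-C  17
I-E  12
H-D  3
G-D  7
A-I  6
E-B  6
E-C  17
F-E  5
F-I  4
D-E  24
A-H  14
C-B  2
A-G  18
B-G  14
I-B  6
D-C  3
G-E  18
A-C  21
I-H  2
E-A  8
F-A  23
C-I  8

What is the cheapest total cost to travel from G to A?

Shortest distances from G:
G: 0
D: 7  (via G)
C: 10  (via D)
H: 10  (via D)
B: 12  (via C)
I: 12  (via H)
F: 16  (via I)
A: 18  (via G)
Shortest route: G → A = 18.

18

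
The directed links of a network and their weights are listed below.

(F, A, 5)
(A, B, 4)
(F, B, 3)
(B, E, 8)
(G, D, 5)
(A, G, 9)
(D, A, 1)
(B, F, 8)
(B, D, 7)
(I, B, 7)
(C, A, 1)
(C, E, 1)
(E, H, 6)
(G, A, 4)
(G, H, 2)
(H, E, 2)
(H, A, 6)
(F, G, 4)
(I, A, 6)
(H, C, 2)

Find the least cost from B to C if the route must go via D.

21

Best B to D: B → D costing 7
Best D to C: D → A → G → H → C costing 14
Total via D: 7 + 14 = 21.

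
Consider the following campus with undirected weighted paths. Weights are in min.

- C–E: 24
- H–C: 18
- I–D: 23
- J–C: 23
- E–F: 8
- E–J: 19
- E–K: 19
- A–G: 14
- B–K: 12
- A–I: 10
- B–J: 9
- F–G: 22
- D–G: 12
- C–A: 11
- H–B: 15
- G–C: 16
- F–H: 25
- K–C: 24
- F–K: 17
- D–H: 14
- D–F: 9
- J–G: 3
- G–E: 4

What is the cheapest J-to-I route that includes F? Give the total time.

47 min

Best J to F: J → G → E → F costing 15
Best F to I: F → D → I costing 32
Total via F: 15 + 32 = 47 min.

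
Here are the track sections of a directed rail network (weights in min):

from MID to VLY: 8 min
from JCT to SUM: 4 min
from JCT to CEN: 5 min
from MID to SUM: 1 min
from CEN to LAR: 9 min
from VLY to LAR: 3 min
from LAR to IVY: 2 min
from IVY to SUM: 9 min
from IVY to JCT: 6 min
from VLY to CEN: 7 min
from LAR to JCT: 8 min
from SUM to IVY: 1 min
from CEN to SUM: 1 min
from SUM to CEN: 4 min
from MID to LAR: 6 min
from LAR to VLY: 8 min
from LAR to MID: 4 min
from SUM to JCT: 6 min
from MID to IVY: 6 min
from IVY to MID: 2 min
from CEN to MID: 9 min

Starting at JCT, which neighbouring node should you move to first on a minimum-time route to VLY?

Compare a few routes:
JCT–CEN–SUM–IVY–MID–VLY: 5+1+1+2+8 = 17
JCT–SUM–IVY–MID–VLY: 4+1+2+8 = 15
The minimum is 15 min via JCT–SUM–IVY–MID–VLY.
So from JCT the first move is to SUM.

SUM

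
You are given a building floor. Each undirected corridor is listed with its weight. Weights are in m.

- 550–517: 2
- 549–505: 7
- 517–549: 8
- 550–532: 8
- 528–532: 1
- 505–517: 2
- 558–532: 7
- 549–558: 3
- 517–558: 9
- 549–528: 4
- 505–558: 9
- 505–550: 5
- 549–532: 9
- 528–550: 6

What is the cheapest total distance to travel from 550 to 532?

7 m

Running Dijkstra from 550:
550: 0
517: 2  (via 550)
505: 4  (via 517)
528: 6  (via 550)
532: 7  (via 528)
Shortest route: 550 → 528 → 532 = 7 m.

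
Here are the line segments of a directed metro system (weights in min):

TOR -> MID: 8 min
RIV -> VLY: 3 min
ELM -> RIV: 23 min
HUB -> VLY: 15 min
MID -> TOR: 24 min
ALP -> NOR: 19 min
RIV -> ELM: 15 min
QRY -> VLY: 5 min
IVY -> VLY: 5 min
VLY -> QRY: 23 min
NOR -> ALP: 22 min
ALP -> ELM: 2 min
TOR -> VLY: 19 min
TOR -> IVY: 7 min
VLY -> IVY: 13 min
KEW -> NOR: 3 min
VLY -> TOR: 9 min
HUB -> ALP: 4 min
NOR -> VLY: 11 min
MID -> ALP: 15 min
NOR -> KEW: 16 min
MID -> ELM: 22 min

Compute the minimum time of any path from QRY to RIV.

62 min

Compare a few routes:
QRY → VLY → TOR → MID → ELM → RIV: 5+9+8+22+23 = 67
QRY → VLY → TOR → MID → ALP → ELM → RIV: 5+9+8+15+2+23 = 62
Cheapest is QRY → VLY → TOR → MID → ALP → ELM → RIV at 62 min.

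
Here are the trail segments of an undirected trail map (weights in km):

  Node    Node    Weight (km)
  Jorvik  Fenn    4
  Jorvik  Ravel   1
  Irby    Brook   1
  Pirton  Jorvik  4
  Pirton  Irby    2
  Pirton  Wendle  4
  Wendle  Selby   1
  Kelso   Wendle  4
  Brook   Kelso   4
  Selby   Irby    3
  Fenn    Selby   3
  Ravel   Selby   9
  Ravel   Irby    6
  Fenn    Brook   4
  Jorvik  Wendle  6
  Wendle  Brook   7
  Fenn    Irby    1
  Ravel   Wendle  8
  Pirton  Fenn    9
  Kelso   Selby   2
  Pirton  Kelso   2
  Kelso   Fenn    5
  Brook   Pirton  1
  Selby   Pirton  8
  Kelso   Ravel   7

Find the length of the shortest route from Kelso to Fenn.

Candidate routes:
Kelso–Fenn: 5 = 5
Kelso–Brook–Irby–Fenn: 4+1+1 = 6
Kelso–Selby–Irby–Fenn: 2+3+1 = 6
Kelso–Pirton–Brook–Fenn: 2+1+4 = 7
Cheapest is Kelso–Fenn at 5 km.

5 km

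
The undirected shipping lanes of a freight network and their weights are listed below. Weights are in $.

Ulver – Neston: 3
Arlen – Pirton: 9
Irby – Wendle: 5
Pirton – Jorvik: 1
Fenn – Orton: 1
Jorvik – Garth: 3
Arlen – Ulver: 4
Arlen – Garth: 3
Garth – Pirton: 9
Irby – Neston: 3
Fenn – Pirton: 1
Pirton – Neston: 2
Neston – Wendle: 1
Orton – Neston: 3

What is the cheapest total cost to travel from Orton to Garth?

$6

Enumerating some paths:
Orton - Fenn - Pirton - Jorvik - Garth: 1+1+1+3 = 6
Orton - Fenn - Pirton - Garth: 1+1+9 = 11
Orton - Neston - Pirton - Jorvik - Garth: 3+2+1+3 = 9
The minimum is $6 via Orton - Fenn - Pirton - Jorvik - Garth.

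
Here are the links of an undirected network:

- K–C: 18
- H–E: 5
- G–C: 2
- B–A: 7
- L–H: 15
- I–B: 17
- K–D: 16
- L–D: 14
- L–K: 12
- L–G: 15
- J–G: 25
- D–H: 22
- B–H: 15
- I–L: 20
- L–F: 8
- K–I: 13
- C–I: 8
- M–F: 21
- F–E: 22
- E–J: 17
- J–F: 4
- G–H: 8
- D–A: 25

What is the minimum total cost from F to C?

Compare a few routes:
F - J - G - C: 4+25+2 = 31
F - L - H - G - C: 8+15+8+2 = 33
F - L - G - C: 8+15+2 = 25
The minimum is 25 via F - L - G - C.

25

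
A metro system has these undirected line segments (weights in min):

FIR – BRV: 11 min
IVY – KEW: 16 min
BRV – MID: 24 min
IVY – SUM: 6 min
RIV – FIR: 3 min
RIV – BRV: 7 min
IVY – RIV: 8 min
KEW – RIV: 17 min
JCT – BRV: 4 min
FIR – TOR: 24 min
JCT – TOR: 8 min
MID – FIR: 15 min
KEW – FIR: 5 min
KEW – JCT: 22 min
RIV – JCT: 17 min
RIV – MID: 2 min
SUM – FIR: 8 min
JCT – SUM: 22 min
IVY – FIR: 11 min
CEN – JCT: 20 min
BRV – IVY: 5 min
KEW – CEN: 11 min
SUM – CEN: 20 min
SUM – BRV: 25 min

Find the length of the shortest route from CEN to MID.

21 min

Settle nodes by increasing distance from CEN:
CEN: 0
KEW: 11  (via CEN)
FIR: 16  (via KEW)
RIV: 19  (via FIR)
SUM: 20  (via CEN)
JCT: 20  (via CEN)
MID: 21  (via RIV)
Shortest route: CEN → KEW → FIR → RIV → MID = 21 min.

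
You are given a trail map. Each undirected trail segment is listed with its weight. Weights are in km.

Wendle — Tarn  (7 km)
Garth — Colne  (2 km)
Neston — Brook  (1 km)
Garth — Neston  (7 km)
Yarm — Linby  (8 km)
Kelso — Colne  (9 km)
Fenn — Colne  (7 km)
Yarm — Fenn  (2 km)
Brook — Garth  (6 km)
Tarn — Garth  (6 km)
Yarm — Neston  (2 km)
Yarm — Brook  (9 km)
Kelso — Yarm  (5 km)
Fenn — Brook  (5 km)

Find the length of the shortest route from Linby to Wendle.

30 km

Candidate routes:
Linby–Yarm–Fenn–Colne–Garth–Tarn–Wendle: 8+2+7+2+6+7 = 32
Linby–Yarm–Neston–Garth–Tarn–Wendle: 8+2+7+6+7 = 30
The minimum is 30 km via Linby–Yarm–Neston–Garth–Tarn–Wendle.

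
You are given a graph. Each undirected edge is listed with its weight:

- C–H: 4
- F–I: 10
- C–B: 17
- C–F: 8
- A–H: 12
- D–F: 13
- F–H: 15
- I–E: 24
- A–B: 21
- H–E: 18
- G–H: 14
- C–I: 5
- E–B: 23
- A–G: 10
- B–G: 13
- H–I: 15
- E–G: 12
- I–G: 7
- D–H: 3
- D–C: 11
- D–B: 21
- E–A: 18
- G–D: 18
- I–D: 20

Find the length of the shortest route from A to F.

Running Dijkstra from A:
A: 0
G: 10  (via A)
H: 12  (via A)
D: 15  (via H)
C: 16  (via H)
I: 17  (via G)
E: 18  (via A)
B: 21  (via A)
F: 24  (via C)
Shortest route: A–H–C–F = 24.

24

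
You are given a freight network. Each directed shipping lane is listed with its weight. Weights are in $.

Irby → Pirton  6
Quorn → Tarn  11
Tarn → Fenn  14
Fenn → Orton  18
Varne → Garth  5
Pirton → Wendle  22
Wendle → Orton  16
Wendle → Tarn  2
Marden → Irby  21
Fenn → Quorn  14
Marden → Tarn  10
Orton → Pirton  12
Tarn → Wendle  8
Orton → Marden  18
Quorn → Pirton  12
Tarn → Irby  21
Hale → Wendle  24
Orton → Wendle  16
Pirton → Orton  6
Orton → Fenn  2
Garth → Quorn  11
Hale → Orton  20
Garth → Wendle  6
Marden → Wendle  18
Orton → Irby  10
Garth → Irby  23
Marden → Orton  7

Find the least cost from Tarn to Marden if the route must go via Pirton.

$51

Shortest Tarn→Pirton: Tarn–Irby–Pirton = 27
Shortest Pirton→Marden: Pirton–Orton–Marden = 24
Total via Pirton: 27 + 24 = $51.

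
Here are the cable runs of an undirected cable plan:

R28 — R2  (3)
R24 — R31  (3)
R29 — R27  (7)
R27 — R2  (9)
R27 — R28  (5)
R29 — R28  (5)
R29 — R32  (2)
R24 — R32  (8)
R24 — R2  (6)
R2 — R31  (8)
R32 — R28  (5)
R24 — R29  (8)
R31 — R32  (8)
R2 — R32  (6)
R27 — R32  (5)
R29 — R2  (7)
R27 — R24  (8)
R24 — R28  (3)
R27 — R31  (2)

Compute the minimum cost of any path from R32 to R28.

Enumerating some paths:
R32 → R28: 5 = 5
R32 → R29 → R28: 2+5 = 7
R32 → R2 → R28: 6+3 = 9
R32 → R27 → R28: 5+5 = 10
Cheapest is R32 → R28 at 5.

5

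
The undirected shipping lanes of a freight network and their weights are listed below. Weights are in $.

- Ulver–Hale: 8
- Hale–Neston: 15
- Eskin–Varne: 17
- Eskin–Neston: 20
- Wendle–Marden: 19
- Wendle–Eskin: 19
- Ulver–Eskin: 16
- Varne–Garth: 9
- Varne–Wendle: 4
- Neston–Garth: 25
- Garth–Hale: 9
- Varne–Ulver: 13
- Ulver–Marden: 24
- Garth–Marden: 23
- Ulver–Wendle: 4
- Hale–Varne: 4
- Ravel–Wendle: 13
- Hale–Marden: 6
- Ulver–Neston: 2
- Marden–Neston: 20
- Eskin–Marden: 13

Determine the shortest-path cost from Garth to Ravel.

$26

Shortest distances from Garth:
Garth: 0
Varne: 9  (via Garth)
Hale: 9  (via Garth)
Wendle: 13  (via Varne)
Marden: 15  (via Hale)
Ulver: 17  (via Hale)
Neston: 19  (via Ulver)
Ravel: 26  (via Wendle)
Shortest route: Garth → Varne → Wendle → Ravel = $26.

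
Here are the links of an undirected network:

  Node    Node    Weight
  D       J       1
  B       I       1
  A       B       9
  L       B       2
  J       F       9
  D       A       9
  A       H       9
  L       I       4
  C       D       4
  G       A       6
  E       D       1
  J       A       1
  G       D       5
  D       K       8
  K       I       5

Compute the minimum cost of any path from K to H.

Settle nodes by increasing distance from K:
K: 0
I: 5  (via K)
B: 6  (via I)
D: 8  (via K)
L: 8  (via B)
E: 9  (via D)
J: 9  (via D)
A: 10  (via J)
C: 12  (via D)
G: 13  (via D)
F: 18  (via J)
H: 19  (via A)
Shortest route: K → D → J → A → H = 19.

19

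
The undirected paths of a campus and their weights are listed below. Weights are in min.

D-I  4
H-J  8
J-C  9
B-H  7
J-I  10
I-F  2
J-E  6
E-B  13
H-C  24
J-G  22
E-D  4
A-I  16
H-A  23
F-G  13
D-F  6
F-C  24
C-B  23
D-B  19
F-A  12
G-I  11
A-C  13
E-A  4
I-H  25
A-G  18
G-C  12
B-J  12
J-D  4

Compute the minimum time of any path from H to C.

Shortest distances from H:
H: 0
B: 7  (via H)
J: 8  (via H)
D: 12  (via J)
E: 14  (via J)
I: 16  (via D)
C: 17  (via J)
Shortest route: H → J → C = 17 min.

17 min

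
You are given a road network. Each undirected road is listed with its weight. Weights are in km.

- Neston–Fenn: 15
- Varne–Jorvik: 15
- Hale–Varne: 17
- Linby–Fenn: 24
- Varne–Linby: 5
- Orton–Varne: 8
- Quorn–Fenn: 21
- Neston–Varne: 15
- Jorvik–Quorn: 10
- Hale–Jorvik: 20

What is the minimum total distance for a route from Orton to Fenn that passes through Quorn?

Shortest Orton→Quorn: Orton → Varne → Jorvik → Quorn = 33
Shortest Quorn→Fenn: Quorn → Fenn = 21
Total via Quorn: 33 + 21 = 54 km.

54 km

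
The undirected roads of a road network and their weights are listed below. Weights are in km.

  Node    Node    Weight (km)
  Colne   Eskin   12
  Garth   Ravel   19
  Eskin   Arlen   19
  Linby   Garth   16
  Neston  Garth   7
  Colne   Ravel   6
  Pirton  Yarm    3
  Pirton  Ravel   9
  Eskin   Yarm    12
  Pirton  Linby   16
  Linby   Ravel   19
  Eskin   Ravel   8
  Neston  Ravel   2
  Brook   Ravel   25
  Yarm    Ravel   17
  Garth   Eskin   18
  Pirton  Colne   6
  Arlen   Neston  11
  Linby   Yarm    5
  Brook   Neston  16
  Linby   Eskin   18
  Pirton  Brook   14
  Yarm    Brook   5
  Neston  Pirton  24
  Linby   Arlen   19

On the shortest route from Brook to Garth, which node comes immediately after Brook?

Enumerating some paths:
Brook–Yarm–Pirton–Colne–Ravel–Neston–Garth: 5+3+6+6+2+7 = 29
Brook–Neston–Garth: 16+7 = 23
Brook–Yarm–Pirton–Ravel–Neston–Garth: 5+3+9+2+7 = 26
Brook–Yarm–Linby–Garth: 5+5+16 = 26
Cheapest is Brook–Neston–Garth at 23 km.
So from Brook the first move is to Neston.

Neston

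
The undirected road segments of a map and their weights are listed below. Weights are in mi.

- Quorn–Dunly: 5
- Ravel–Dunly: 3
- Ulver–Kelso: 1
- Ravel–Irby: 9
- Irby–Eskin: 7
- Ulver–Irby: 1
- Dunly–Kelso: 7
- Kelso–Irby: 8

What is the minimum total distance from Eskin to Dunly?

Compare a few routes:
Eskin → Irby → Ravel → Dunly: 7+9+3 = 19
Eskin → Irby → Ulver → Kelso → Dunly: 7+1+1+7 = 16
Cheapest is Eskin → Irby → Ulver → Kelso → Dunly at 16 mi.

16 mi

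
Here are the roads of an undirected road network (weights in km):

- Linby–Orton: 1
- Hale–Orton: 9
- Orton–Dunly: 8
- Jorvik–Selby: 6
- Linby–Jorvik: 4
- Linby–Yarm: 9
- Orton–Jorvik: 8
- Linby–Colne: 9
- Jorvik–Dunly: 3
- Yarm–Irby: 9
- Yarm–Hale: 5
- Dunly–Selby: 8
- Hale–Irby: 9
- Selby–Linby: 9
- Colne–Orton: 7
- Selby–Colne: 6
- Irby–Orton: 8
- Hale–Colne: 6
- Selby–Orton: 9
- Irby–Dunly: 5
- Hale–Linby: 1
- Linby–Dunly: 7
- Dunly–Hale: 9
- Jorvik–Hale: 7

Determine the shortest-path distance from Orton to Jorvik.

5 km

Enumerating some paths:
Orton–Linby–Hale–Jorvik: 1+1+7 = 9
Orton–Jorvik: 8 = 8
Orton–Linby–Jorvik: 1+4 = 5
Cheapest is Orton–Linby–Jorvik at 5 km.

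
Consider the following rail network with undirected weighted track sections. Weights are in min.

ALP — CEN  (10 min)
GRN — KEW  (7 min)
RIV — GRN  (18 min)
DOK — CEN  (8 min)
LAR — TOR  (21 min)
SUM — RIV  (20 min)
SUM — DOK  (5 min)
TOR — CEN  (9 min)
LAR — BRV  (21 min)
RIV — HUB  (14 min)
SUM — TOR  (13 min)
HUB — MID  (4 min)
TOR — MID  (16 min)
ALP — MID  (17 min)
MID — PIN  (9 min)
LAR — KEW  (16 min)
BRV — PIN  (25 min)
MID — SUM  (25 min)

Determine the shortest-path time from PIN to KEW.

Compare a few routes:
PIN–MID–HUB–RIV–GRN–KEW: 9+4+14+18+7 = 52
PIN–MID–SUM–RIV–GRN–KEW: 9+25+20+18+7 = 79
PIN–MID–TOR–LAR–KEW: 9+16+21+16 = 62
PIN–BRV–LAR–KEW: 25+21+16 = 62
Cheapest is PIN–MID–HUB–RIV–GRN–KEW at 52 min.

52 min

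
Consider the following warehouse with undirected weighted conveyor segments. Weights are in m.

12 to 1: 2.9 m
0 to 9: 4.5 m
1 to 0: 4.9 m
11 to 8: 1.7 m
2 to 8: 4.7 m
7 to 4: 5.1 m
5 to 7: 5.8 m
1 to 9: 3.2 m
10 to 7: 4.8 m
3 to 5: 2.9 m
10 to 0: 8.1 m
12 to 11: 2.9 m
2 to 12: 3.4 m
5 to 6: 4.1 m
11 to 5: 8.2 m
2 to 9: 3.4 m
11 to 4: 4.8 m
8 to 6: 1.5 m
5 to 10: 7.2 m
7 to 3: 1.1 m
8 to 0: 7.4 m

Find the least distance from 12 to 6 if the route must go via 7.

Best 12 to 7: 12–11–4–7 costing 12.8
Best 7 to 6: 7–3–5–6 costing 8.1
Total via 7: 12.8 + 8.1 = 20.9 m.

20.9 m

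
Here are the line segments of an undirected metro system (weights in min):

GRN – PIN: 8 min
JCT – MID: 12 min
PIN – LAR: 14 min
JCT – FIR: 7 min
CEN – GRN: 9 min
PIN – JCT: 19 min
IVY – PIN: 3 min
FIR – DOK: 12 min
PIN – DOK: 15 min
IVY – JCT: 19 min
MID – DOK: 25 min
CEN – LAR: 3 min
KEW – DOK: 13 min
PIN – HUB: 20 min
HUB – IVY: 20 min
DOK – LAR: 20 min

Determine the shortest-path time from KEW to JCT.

32 min

Candidate routes:
KEW - DOK - FIR - JCT: 13+12+7 = 32
KEW - DOK - PIN - JCT: 13+15+19 = 47
Cheapest is KEW - DOK - FIR - JCT at 32 min.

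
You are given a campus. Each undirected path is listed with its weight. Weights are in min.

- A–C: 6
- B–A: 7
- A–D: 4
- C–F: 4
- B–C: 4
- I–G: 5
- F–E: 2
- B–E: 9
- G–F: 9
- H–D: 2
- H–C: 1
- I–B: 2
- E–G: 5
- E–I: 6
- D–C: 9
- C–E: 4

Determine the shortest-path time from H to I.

Compare a few routes:
H → C → B → I: 1+4+2 = 7
H → C → E → I: 1+4+6 = 11
H → C → F → E → I: 1+4+2+6 = 13
Cheapest is H → C → B → I at 7 min.

7 min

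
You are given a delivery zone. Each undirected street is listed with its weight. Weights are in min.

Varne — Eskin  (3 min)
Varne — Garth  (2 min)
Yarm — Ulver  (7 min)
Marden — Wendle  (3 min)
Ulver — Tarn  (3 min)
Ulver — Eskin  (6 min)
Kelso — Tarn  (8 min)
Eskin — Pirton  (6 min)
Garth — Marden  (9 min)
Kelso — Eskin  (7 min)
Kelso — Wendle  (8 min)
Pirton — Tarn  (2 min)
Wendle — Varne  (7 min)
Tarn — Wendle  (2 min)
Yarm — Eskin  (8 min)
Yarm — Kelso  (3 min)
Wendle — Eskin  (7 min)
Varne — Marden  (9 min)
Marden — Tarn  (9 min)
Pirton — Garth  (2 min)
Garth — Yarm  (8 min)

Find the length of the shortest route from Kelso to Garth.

11 min

Running Dijkstra from Kelso:
Kelso: 0
Yarm: 3  (via Kelso)
Eskin: 7  (via Kelso)
Tarn: 8  (via Kelso)
Wendle: 8  (via Kelso)
Ulver: 10  (via Yarm)
Varne: 10  (via Eskin)
Pirton: 10  (via Tarn)
Garth: 11  (via Yarm)
Shortest route: Kelso → Yarm → Garth = 11 min.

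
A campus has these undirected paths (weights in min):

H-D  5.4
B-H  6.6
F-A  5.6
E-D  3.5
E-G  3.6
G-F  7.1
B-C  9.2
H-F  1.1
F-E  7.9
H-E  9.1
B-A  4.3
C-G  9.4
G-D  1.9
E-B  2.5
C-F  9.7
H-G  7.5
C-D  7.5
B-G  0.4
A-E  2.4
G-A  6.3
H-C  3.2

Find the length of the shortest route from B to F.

Compare a few routes:
B–H–F: 6.6+1.1 = 7.7
B–G–D–H–F: 0.4+1.9+5.4+1.1 = 8.8
B–G–F: 0.4+7.1 = 7.5
Cheapest is B–G–F at 7.5 min.

7.5 min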